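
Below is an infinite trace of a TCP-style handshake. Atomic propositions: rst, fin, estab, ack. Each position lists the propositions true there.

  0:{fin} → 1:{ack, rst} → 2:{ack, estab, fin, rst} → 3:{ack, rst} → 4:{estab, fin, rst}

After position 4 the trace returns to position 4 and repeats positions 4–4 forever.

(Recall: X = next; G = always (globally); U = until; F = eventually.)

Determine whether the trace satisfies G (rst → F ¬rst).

rst → F ¬rst must hold at every position from 0 onward. It fails at position 1, so G (rst → F ¬rst) is false.
Positions where rst holds: 1, 2, 3, 4.
Check F ¬rst at each: 1→fails, 2→fails, 3→fails, 4→fails.

Violated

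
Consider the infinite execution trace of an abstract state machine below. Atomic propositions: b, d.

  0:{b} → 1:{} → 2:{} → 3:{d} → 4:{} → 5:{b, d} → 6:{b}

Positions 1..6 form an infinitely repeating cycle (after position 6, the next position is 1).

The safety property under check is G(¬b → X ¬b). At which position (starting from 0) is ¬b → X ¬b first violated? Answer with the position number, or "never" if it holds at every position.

4

Check ¬b → X ¬b at each position in order: 0 ✓, 1 ✓, 2 ✓, 3 ✓.
At position 4 the labels are {} and the next position 5 has {b, d}, so ¬b → X ¬b is false there. This is the first violation.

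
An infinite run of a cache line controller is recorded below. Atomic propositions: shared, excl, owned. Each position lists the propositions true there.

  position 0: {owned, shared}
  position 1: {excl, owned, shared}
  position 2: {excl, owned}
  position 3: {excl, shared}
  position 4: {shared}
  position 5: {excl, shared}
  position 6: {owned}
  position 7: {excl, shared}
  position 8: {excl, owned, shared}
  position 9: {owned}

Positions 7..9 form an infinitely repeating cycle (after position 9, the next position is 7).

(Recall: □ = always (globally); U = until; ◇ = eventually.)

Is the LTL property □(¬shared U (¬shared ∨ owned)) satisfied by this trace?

Does not hold

¬shared U (¬shared ∨ owned) must hold at every position from 0 onward. It fails at position 3, so □(¬shared U (¬shared ∨ owned)) is false.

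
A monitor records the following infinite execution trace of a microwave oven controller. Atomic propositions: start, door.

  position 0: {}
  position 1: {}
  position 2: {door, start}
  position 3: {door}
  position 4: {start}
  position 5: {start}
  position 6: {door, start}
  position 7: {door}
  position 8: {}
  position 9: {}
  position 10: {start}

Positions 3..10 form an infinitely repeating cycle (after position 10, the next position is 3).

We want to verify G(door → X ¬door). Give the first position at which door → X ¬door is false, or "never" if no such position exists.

Check door → X ¬door at each position in order: 0 ✓, 1 ✓.
At position 2 the labels are {door, start} and the next position 3 has {door}, so door → X ¬door is false there. This is the first violation.

2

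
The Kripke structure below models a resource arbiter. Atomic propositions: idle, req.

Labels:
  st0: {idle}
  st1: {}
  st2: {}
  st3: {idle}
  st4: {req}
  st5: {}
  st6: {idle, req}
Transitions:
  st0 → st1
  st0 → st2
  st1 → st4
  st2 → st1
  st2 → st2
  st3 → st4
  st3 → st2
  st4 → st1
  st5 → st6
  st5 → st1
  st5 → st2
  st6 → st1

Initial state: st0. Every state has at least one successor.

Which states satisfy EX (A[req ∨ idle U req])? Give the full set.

States satisfying A[req ∨ idle U req]: {st4, st6}.
States satisfying EX (A[req ∨ idle U req]): {st1, st3, st5}.

{st1, st3, st5}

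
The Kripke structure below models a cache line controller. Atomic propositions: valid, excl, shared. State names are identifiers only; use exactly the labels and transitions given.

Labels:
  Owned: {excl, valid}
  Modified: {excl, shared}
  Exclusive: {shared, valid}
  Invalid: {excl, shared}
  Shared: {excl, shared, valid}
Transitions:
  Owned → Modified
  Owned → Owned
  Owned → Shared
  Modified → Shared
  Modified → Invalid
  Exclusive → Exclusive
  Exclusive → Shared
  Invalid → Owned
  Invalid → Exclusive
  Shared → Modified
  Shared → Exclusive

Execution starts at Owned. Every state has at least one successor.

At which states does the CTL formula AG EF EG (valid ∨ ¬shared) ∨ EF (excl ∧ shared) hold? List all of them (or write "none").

States satisfying EF EG (valid ∨ ¬shared): {Owned, Modified, Exclusive, Invalid, Shared}.
States satisfying AG EF EG (valid ∨ ¬shared): {Owned, Modified, Exclusive, Invalid, Shared}.
States satisfying excl ∧ shared: {Modified, Invalid, Shared}.
States satisfying EF (excl ∧ shared): {Owned, Modified, Exclusive, Invalid, Shared}.
States satisfying AG EF EG (valid ∨ ¬shared) ∨ EF (excl ∧ shared): {Owned, Modified, Exclusive, Invalid, Shared}.

{Owned, Modified, Exclusive, Invalid, Shared}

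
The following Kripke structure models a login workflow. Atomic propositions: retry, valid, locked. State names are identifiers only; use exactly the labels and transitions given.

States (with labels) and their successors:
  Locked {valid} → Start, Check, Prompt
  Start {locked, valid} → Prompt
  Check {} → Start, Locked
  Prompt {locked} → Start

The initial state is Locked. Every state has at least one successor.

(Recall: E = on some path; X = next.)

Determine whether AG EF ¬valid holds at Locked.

States satisfying EF ¬valid: {Locked, Start, Check, Prompt}.
States satisfying AG EF ¬valid: {Locked, Start, Check, Prompt}.
Every state reachable from Locked satisfies EF ¬valid.
Locked ∈ Sat(AG EF ¬valid).

Yes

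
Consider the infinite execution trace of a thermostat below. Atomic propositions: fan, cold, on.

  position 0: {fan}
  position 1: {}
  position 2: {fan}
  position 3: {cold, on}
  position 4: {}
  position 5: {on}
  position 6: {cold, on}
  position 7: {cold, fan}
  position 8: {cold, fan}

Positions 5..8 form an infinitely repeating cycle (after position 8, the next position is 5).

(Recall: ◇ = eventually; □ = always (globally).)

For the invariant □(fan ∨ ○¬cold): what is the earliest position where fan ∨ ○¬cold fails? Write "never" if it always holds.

Check fan ∨ ○¬cold at each position in order: 0 ✓, 1 ✓, 2 ✓, 3 ✓, 4 ✓.
At position 5 the labels are {on} and the next position 6 has {cold, on}, so fan ∨ ○¬cold is false there. This is the first violation.

5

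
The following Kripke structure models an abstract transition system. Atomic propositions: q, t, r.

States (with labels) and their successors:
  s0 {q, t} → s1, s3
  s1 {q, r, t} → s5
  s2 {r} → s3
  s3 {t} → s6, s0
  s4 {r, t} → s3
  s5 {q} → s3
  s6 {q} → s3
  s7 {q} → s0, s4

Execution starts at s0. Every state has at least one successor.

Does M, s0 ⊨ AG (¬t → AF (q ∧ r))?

States satisfying ¬t → AF (q ∧ r): {s0, s1, s3, s4}.
States satisfying AG (¬t → AF (q ∧ r)): ∅.
s5 is reachable from s0 and violates ¬t → AF (q ∧ r), so AG fails at s0.
s0 ∉ Sat(AG (¬t → AF (q ∧ r))).

Does not hold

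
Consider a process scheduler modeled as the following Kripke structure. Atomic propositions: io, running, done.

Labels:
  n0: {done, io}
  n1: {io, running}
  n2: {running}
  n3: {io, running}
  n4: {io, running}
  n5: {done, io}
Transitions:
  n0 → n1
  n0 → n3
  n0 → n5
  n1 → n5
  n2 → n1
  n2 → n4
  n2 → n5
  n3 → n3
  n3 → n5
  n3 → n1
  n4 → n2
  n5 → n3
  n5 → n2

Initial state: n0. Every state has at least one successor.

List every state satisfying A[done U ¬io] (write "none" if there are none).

States satisfying done: {n0, n5}.
States satisfying ¬io: {n2}.
States satisfying A[done U ¬io]: {n2}.

{n2}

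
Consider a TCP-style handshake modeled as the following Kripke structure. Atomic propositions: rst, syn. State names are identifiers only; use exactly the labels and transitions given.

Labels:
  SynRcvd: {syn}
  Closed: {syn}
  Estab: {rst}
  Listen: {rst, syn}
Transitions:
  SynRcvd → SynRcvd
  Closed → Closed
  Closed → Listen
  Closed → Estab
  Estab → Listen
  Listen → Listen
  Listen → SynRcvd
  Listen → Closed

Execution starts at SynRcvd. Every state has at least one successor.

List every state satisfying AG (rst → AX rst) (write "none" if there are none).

{SynRcvd}

States satisfying rst → AX rst: {SynRcvd, Closed, Estab}.
States satisfying AG (rst → AX rst): {SynRcvd}.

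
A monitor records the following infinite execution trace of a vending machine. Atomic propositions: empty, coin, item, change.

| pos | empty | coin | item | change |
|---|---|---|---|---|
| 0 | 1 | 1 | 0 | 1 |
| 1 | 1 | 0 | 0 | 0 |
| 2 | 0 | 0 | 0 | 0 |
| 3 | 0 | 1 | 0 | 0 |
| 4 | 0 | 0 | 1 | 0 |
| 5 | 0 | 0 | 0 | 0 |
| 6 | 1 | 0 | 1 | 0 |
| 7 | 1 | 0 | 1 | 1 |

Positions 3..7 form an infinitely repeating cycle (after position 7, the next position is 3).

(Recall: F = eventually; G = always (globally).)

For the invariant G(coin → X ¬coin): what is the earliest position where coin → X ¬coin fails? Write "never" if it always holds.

never

coin → X ¬coin holds at every position 0..7, and those are all the positions the trace ever visits, so the invariant G(coin → X ¬coin) is never violated.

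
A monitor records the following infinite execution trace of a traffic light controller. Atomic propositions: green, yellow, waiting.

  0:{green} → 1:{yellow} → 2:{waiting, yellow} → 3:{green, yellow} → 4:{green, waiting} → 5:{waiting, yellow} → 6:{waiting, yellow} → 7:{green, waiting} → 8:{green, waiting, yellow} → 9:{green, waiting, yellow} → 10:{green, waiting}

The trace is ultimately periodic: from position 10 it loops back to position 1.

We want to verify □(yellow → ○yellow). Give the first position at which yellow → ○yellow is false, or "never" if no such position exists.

3

Check yellow → ○yellow at each position in order: 0 ✓, 1 ✓, 2 ✓.
At position 3 the labels are {green, yellow} and the next position 4 has {green, waiting}, so yellow → ○yellow is false there. This is the first violation.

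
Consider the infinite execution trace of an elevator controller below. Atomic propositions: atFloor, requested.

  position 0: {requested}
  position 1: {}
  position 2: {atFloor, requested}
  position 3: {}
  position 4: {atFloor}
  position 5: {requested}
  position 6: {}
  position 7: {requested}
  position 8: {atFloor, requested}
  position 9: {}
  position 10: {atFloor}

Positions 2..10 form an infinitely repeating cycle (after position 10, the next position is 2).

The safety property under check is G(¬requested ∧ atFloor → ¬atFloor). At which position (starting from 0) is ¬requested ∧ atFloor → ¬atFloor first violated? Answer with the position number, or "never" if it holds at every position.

Check ¬requested ∧ atFloor → ¬atFloor at each position in order: 0 ✓, 1 ✓, 2 ✓, 3 ✓.
At position 4 the labels are {atFloor}, so ¬requested ∧ atFloor → ¬atFloor is false there. This is the first violation.

4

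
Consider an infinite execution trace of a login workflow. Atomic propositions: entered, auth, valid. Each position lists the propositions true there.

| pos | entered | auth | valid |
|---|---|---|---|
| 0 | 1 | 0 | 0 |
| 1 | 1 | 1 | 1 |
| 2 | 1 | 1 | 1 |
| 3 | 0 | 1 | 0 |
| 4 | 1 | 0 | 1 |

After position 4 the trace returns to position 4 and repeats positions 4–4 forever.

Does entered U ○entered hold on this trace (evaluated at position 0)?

Walking from position 0: ○entered first holds at position 0, and entered holds at every earlier position along the way, so entered U ○entered holds.

Yes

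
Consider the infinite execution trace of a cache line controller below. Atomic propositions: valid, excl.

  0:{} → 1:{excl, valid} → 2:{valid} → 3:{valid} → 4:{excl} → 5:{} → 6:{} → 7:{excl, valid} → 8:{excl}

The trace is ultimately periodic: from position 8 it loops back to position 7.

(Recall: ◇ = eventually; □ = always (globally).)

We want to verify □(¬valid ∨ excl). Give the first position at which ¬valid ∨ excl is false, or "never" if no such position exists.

Check ¬valid ∨ excl at each position in order: 0 ✓, 1 ✓.
At position 2 the labels are {valid}, so ¬valid ∨ excl is false there. This is the first violation.

2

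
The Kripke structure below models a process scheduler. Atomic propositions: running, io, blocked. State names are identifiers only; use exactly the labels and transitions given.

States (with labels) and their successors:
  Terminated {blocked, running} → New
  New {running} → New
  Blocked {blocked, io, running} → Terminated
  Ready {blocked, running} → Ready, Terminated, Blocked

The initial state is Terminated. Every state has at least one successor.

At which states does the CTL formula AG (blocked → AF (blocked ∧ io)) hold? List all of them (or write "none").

States satisfying blocked → AF (blocked ∧ io): {New, Blocked}.
States satisfying AG (blocked → AF (blocked ∧ io)): {New}.

{New}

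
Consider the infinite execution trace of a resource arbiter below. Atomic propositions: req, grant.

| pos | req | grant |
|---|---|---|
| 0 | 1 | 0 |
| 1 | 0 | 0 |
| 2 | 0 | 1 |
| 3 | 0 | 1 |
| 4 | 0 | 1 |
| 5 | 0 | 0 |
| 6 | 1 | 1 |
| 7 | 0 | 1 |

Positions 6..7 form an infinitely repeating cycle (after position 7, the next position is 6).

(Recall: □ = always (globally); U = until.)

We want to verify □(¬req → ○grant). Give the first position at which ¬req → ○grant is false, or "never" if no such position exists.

Check ¬req → ○grant at each position in order: 0 ✓, 1 ✓, 2 ✓, 3 ✓.
At position 4 the labels are {grant} and the next position 5 has {}, so ¬req → ○grant is false there. This is the first violation.

4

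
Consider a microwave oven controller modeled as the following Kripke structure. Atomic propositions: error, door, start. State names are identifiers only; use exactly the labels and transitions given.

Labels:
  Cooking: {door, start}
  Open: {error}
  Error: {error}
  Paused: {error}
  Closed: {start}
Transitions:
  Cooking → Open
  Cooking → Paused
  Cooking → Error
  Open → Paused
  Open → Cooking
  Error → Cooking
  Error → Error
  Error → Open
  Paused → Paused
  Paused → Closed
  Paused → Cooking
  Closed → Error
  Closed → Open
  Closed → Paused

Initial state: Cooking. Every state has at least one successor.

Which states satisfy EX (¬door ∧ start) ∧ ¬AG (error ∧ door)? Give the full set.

States satisfying ¬door ∧ start: {Closed}.
States satisfying EX (¬door ∧ start): {Paused}.
States satisfying error ∧ door: ∅.
States satisfying AG (error ∧ door): ∅.
States satisfying ¬AG (error ∧ door): {Cooking, Open, Error, Paused, Closed}.
States satisfying EX (¬door ∧ start) ∧ ¬AG (error ∧ door): {Paused}.

{Paused}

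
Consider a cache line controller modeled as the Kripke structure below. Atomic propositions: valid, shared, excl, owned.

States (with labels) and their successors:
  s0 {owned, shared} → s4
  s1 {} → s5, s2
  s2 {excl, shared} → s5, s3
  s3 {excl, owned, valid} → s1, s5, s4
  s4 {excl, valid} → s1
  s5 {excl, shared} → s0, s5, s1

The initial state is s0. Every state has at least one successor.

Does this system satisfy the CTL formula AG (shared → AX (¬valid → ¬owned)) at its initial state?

States satisfying shared → AX (¬valid → ¬owned): {s0, s1, s2, s3, s4}.
States satisfying AG (shared → AX (¬valid → ¬owned)): ∅.
s5 is reachable from s0 and violates shared → AX (¬valid → ¬owned), so AG fails at s0.
s0 ∉ Sat(AG (shared → AX (¬valid → ¬owned))).

Does not hold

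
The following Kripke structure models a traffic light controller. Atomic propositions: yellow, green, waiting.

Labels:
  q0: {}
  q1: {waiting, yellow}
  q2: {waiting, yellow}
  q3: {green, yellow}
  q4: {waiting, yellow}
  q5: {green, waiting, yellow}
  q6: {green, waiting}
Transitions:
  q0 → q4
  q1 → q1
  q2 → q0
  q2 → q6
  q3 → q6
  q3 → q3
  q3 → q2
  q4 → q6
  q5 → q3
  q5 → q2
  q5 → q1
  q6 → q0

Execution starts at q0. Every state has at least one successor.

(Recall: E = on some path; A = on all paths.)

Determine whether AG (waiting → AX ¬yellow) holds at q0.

States satisfying waiting → AX ¬yellow: {q0, q2, q3, q4, q6}.
States satisfying AG (waiting → AX ¬yellow): {q0, q2, q3, q4, q6}.
Every state reachable from q0 satisfies waiting → AX ¬yellow.
q0 ∈ Sat(AG (waiting → AX ¬yellow)).

Yes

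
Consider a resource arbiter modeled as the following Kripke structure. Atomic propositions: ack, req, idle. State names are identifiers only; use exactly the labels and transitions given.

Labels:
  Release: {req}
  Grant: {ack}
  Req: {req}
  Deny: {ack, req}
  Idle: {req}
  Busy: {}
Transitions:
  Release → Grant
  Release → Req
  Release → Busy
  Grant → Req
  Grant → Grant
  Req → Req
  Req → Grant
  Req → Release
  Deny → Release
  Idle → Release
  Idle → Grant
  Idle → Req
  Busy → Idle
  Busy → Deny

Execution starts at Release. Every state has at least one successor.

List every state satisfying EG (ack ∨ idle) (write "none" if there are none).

{Grant}

States satisfying ack ∨ idle: {Grant, Deny}.
States satisfying EG (ack ∨ idle): {Grant}.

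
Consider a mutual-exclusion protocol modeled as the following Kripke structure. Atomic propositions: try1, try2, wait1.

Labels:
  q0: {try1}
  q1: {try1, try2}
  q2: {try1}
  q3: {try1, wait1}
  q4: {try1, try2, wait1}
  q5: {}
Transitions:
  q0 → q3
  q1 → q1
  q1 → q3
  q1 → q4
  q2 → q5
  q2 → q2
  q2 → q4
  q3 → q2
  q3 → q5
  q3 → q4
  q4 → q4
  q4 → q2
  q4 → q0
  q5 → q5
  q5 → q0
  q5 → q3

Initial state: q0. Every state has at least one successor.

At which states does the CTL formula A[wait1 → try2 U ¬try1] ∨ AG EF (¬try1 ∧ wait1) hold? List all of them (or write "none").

States satisfying wait1 → try2: {q0, q1, q2, q4, q5}.
States satisfying ¬try1: {q5}.
States satisfying A[wait1 → try2 U ¬try1]: {q5}.
States satisfying EF (¬try1 ∧ wait1): ∅.
States satisfying AG EF (¬try1 ∧ wait1): ∅.
States satisfying A[wait1 → try2 U ¬try1] ∨ AG EF (¬try1 ∧ wait1): {q5}.

{q5}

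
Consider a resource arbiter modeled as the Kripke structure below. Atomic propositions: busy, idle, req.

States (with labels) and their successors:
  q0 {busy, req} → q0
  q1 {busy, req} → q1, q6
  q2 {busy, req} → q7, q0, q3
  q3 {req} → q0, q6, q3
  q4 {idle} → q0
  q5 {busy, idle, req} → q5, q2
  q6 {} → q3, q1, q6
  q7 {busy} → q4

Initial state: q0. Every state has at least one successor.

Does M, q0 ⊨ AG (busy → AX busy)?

States satisfying busy → AX busy: {q0, q3, q4, q5, q6}.
States satisfying AG (busy → AX busy): {q0, q4}.
Every state reachable from q0 satisfies busy → AX busy.
q0 ∈ Sat(AG (busy → AX busy)).

Holds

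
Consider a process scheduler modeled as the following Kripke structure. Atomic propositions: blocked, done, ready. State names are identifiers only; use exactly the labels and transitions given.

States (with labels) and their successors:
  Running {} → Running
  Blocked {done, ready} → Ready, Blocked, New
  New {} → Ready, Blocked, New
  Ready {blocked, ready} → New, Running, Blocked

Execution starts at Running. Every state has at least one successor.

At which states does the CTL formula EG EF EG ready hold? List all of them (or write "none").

{Blocked, New, Ready}

States satisfying EF EG ready: {Blocked, New, Ready}.
States satisfying EG EF EG ready: {Blocked, New, Ready}.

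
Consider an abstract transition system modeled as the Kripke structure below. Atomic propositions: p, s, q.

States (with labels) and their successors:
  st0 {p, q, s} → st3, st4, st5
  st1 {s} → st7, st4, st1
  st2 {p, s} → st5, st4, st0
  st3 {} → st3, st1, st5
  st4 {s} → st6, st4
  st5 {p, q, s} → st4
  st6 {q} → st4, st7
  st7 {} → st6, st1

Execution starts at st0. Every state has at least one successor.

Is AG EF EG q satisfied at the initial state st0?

States satisfying EF EG q: ∅.
States satisfying AG EF EG q: ∅.
st0 is reachable from st0 and violates EF EG q, so AG fails at st0.
st0 ∉ Sat(AG EF EG q).

No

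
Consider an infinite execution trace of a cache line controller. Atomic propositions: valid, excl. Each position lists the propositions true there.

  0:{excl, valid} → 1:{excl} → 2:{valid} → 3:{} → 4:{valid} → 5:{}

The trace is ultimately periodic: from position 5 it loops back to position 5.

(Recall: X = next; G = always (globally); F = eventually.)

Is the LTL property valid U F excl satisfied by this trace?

Yes

Walking from position 0: F excl first holds at position 0, and valid holds at every earlier position along the way, so valid U F excl holds.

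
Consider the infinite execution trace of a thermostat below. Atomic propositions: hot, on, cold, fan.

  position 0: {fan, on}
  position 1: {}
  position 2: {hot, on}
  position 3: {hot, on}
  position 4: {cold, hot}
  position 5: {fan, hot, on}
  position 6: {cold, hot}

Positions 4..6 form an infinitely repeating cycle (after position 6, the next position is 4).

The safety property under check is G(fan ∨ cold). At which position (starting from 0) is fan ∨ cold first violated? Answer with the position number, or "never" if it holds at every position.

1

Check fan ∨ cold at each position in order: 0 ✓.
At position 1 the labels are {}, so fan ∨ cold is false there. This is the first violation.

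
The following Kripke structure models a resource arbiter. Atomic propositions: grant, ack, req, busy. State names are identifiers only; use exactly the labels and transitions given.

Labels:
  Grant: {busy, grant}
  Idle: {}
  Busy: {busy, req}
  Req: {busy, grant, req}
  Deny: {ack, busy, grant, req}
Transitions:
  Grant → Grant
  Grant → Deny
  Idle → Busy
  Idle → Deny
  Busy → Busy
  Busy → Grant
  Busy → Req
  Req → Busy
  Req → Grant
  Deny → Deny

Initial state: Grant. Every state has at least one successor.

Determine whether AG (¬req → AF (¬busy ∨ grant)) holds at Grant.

Holds

States satisfying ¬req → AF (¬busy ∨ grant): {Grant, Idle, Busy, Req, Deny}.
States satisfying AG (¬req → AF (¬busy ∨ grant)): {Grant, Idle, Busy, Req, Deny}.
Every state reachable from Grant satisfies ¬req → AF (¬busy ∨ grant).
Grant ∈ Sat(AG (¬req → AF (¬busy ∨ grant))).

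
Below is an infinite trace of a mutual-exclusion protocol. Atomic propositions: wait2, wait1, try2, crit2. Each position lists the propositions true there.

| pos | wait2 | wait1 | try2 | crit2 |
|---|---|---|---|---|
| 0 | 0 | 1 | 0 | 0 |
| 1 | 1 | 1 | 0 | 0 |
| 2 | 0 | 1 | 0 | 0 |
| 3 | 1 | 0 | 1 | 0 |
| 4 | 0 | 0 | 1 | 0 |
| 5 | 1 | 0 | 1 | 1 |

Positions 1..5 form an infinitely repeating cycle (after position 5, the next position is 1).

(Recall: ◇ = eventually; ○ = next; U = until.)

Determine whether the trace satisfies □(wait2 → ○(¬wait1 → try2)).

Holds

wait2 → ○(¬wait1 → try2) holds at every position 0..5, and those are all positions ever visited, so □(wait2 → ○(¬wait1 → try2)) holds.
Positions where wait2 holds: 1, 3, 5.
Check ○(¬wait1 → try2) at each: 1→ok, 3→ok, 5→ok.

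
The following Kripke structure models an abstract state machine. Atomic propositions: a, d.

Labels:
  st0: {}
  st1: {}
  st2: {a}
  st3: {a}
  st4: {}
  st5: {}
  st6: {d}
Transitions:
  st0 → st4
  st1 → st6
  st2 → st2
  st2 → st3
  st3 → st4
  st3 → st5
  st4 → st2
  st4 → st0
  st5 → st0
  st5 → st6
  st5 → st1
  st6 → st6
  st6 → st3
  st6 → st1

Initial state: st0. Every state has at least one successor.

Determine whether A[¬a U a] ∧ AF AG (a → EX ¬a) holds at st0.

Violated

States satisfying ¬a: {st0, st1, st4, st5, st6}.
States satisfying a: {st2, st3}.
States satisfying A[¬a U a]: {st2, st3}.
States satisfying AG (a → EX ¬a): ∅.
States satisfying AF AG (a → EX ¬a): ∅.
States satisfying A[¬a U a] ∧ AF AG (a → EX ¬a): ∅.
st0 ∉ Sat(A[¬a U a] ∧ AF AG (a → EX ¬a)).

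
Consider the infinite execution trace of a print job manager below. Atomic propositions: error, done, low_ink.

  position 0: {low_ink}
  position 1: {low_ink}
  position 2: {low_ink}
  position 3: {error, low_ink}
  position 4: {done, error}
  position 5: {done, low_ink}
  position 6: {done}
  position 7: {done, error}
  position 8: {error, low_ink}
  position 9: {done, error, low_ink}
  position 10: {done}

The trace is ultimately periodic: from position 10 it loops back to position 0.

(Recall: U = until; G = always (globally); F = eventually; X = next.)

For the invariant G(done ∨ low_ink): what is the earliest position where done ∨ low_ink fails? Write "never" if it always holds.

never

done ∨ low_ink holds at every position 0..10, and those are all the positions the trace ever visits, so the invariant G(done ∨ low_ink) is never violated.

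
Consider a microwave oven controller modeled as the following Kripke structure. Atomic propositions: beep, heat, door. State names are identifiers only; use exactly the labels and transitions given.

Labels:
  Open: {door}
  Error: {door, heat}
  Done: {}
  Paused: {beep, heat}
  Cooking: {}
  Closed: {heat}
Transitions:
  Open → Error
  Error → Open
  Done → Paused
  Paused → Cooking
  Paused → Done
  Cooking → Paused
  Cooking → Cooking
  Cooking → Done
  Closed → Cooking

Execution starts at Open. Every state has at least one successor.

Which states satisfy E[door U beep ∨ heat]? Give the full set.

{Open, Error, Paused, Closed}

States satisfying door: {Open, Error}.
States satisfying beep ∨ heat: {Error, Paused, Closed}.
States satisfying E[door U beep ∨ heat]: {Open, Error, Paused, Closed}.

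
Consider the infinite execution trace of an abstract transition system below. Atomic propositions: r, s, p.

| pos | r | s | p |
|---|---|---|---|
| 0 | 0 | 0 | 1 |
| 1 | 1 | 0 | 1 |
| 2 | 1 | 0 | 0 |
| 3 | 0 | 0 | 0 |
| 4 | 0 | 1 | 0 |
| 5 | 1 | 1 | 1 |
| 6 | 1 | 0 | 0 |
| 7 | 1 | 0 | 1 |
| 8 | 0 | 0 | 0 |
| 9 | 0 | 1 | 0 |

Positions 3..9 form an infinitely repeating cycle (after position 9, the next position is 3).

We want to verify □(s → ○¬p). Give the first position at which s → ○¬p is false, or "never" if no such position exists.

Check s → ○¬p at each position in order: 0 ✓, 1 ✓, 2 ✓, 3 ✓.
At position 4 the labels are {s} and the next position 5 has {p, r, s}, so s → ○¬p is false there. This is the first violation.

4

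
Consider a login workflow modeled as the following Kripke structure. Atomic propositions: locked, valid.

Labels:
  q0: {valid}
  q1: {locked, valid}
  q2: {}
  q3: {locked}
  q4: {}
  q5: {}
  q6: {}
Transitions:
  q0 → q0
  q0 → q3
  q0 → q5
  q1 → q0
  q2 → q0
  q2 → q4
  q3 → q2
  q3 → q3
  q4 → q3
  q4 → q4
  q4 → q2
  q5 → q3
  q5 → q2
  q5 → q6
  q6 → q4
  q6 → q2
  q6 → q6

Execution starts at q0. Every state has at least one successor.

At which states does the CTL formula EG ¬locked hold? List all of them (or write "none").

{q0, q2, q4, q5, q6}

States satisfying ¬locked: {q0, q2, q4, q5, q6}.
States satisfying EG ¬locked: {q0, q2, q4, q5, q6}.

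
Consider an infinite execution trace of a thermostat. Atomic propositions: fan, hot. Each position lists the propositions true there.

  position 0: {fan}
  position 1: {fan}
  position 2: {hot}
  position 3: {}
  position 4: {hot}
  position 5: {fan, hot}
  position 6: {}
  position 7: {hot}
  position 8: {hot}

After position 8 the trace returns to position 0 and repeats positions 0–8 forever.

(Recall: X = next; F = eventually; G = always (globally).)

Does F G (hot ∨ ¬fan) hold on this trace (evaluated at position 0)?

G (hot ∨ ¬fan) is false at every position 0..8, so it never becomes true and F G (hot ∨ ¬fan) fails.

Does not hold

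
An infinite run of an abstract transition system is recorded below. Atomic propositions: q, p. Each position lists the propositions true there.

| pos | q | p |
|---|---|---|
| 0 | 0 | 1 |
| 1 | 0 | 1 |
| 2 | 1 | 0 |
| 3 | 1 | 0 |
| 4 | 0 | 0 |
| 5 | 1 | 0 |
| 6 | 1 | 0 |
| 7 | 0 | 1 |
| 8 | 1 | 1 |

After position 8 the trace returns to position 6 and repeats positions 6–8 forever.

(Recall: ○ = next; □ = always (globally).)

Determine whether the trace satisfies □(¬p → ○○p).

¬p → ○○p must hold at every position from 0 onward. It fails at position 2, so □(¬p → ○○p) is false.
Positions where ¬p holds: 2, 3, 4, 5, 6.
Check ○○p at each: 2→fails, 3→fails, 4→fails, 5→ok, 6→ok.

Does not hold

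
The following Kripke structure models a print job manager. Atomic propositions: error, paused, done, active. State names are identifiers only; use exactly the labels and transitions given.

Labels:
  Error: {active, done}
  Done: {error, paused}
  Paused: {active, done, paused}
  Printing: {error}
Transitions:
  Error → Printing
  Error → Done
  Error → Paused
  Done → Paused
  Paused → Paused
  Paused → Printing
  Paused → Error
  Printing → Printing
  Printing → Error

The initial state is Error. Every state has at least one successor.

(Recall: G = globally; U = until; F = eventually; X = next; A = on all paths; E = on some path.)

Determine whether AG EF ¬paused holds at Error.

Yes

States satisfying EF ¬paused: {Error, Done, Paused, Printing}.
States satisfying AG EF ¬paused: {Error, Done, Paused, Printing}.
Every state reachable from Error satisfies EF ¬paused.
Error ∈ Sat(AG EF ¬paused).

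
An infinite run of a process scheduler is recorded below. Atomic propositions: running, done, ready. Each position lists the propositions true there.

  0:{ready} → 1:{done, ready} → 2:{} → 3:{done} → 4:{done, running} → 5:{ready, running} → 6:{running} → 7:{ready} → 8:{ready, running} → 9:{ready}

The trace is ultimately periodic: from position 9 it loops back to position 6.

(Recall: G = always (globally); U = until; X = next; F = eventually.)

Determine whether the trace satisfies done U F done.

Walking from position 0: F done first holds at position 0, and done holds at every earlier position along the way, so done U F done holds.

Holds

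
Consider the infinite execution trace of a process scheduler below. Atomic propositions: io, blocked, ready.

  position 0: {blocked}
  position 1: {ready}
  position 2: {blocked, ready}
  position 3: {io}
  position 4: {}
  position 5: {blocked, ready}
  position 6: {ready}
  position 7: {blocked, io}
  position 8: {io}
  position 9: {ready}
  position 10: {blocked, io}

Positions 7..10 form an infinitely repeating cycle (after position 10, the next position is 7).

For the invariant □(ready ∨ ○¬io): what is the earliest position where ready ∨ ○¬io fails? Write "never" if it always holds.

Check ready ∨ ○¬io at each position in order: 0 ✓, 1 ✓, 2 ✓, 3 ✓, 4 ✓, 5 ✓, 6 ✓.
At position 7 the labels are {blocked, io} and the next position 8 has {io}, so ready ∨ ○¬io is false there. This is the first violation.

7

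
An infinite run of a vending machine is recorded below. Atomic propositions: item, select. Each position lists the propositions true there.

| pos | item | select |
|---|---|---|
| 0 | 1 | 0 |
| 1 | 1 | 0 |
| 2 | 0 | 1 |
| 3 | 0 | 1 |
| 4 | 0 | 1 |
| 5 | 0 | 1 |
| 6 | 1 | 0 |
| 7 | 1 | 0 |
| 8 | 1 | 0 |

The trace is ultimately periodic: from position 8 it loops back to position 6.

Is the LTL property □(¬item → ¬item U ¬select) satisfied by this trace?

Satisfied

¬item → ¬item U ¬select holds at every position 0..8, and those are all positions ever visited, so □(¬item → ¬item U ¬select) holds.
Positions where ¬item holds: 2, 3, 4, 5.
Check ¬item U ¬select at each: 2→ok, 3→ok, 4→ok, 5→ok.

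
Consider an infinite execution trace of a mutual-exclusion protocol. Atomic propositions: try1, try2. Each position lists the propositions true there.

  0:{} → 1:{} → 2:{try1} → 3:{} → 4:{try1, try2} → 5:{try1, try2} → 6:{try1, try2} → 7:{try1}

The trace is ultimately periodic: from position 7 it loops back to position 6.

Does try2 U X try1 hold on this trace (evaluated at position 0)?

Walking from position 0: at position 0, X try1 has not yet held and try2 fails, so try2 U X try1 is false.

Does not hold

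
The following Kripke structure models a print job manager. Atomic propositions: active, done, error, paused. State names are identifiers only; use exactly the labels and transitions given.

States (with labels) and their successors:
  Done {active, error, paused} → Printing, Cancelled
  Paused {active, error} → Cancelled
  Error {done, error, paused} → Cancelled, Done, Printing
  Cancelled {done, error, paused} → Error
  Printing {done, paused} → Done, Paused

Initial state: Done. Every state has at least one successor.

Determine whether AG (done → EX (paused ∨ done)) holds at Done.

Yes

States satisfying done → EX (paused ∨ done): {Done, Paused, Error, Cancelled, Printing}.
States satisfying AG (done → EX (paused ∨ done)): {Done, Paused, Error, Cancelled, Printing}.
Every state reachable from Done satisfies done → EX (paused ∨ done).
Done ∈ Sat(AG (done → EX (paused ∨ done))).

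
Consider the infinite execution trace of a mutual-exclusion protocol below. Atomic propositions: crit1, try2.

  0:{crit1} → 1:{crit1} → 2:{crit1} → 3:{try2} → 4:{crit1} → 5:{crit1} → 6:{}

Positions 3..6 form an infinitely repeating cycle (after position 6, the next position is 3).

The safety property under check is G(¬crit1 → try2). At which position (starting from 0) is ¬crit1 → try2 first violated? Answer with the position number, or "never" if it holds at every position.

Check ¬crit1 → try2 at each position in order: 0 ✓, 1 ✓, 2 ✓, 3 ✓, 4 ✓, 5 ✓.
At position 6 the labels are {}, so ¬crit1 → try2 is false there. This is the first violation.

6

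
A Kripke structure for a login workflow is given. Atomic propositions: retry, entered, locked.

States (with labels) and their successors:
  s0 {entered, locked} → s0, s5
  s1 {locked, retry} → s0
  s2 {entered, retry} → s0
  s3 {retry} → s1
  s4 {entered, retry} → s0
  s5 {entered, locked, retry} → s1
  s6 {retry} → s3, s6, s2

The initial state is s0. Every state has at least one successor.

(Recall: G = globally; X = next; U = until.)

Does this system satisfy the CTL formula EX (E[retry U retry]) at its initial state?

States satisfying E[retry U retry]: {s1, s2, s3, s4, s5, s6}.
States satisfying EX (E[retry U retry]): {s0, s3, s5, s6}.
s0 ∈ Sat(EX (E[retry U retry])).

Holds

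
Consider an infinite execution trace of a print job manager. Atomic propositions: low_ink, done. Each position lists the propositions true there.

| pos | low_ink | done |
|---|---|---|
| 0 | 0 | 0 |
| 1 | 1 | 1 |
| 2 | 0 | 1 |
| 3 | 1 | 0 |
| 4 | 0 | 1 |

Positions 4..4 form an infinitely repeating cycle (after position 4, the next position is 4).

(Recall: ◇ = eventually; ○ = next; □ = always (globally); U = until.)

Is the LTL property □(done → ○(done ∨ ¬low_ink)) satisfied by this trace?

No

done → ○(done ∨ ¬low_ink) must hold at every position from 0 onward. It fails at position 2, so □(done → ○(done ∨ ¬low_ink)) is false.
Positions where done holds: 1, 2, 4.
Check ○(done ∨ ¬low_ink) at each: 1→ok, 2→fails, 4→ok.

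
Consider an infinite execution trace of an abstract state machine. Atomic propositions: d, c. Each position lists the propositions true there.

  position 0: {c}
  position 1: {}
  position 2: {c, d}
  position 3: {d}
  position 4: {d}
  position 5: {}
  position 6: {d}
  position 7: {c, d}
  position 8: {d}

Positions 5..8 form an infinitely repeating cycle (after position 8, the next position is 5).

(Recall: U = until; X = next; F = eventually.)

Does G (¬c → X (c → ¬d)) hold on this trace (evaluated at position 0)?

¬c → X (c → ¬d) must hold at every position from 0 onward. It fails at position 1, so G (¬c → X (c → ¬d)) is false.
Positions where ¬c holds: 1, 3, 4, 5, 6, 8.
Check X (c → ¬d) at each: 1→fails, 3→ok, 4→ok, 5→ok, 6→fails, 8→ok.

Violated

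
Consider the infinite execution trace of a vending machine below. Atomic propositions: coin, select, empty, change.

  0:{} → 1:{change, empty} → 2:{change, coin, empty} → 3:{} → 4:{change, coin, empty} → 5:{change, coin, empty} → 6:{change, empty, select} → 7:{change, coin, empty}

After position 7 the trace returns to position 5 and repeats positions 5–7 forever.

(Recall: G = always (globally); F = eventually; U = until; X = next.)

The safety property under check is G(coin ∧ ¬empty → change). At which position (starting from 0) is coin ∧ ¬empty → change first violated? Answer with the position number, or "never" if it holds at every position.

coin ∧ ¬empty → change holds at every position 0..7, and those are all the positions the trace ever visits, so the invariant G(coin ∧ ¬empty → change) is never violated.

never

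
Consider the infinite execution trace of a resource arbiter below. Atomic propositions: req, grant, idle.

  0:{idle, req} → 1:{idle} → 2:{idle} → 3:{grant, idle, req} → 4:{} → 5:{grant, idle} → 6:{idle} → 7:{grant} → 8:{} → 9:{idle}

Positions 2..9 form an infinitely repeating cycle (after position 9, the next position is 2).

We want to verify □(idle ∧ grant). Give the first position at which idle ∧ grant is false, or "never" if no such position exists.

At position 0 the labels are {idle, req}, so idle ∧ grant is false there. This is the first violation.

0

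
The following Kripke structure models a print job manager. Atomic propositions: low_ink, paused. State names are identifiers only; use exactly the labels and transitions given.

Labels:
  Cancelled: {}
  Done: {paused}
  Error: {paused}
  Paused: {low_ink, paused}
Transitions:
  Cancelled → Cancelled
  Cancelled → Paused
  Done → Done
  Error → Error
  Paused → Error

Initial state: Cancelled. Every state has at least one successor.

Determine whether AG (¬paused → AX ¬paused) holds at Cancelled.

No

States satisfying ¬paused → AX ¬paused: {Done, Error, Paused}.
States satisfying AG (¬paused → AX ¬paused): {Done, Error, Paused}.
Cancelled is reachable from Cancelled and violates ¬paused → AX ¬paused, so AG fails at Cancelled.
Cancelled ∉ Sat(AG (¬paused → AX ¬paused)).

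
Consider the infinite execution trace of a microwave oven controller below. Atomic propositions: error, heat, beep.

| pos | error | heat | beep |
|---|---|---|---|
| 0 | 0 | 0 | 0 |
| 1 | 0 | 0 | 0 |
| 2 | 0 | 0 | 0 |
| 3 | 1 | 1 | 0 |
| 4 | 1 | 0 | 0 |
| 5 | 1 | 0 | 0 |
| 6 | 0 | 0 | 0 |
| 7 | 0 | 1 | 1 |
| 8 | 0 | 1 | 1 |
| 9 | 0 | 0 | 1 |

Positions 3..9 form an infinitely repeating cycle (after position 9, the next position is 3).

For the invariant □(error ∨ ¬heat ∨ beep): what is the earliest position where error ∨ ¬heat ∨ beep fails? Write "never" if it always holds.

never

error ∨ ¬heat ∨ beep holds at every position 0..9, and those are all the positions the trace ever visits, so the invariant □(error ∨ ¬heat ∨ beep) is never violated.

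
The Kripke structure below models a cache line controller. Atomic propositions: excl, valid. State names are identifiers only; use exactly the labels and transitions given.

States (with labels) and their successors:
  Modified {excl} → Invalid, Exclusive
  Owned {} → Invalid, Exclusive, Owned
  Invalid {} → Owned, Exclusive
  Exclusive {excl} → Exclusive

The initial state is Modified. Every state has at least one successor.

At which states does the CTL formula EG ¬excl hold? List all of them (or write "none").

States satisfying ¬excl: {Owned, Invalid}.
States satisfying EG ¬excl: {Owned, Invalid}.

{Owned, Invalid}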